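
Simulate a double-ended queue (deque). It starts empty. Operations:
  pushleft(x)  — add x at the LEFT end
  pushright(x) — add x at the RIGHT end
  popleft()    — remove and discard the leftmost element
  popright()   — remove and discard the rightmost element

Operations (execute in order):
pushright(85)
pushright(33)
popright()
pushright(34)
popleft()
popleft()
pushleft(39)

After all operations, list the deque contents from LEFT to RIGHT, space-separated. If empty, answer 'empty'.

pushright(85): [85]
pushright(33): [85, 33]
popright(): [85]
pushright(34): [85, 34]
popleft(): [34]
popleft(): []
pushleft(39): [39]

Answer: 39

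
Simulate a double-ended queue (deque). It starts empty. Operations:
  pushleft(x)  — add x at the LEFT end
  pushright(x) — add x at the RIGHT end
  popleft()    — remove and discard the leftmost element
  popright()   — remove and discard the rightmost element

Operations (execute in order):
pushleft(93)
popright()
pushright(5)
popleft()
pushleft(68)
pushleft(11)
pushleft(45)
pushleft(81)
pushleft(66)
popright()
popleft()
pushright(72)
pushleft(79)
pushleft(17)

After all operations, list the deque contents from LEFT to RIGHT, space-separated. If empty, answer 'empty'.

pushleft(93): [93]
popright(): []
pushright(5): [5]
popleft(): []
pushleft(68): [68]
pushleft(11): [11, 68]
pushleft(45): [45, 11, 68]
pushleft(81): [81, 45, 11, 68]
pushleft(66): [66, 81, 45, 11, 68]
popright(): [66, 81, 45, 11]
popleft(): [81, 45, 11]
pushright(72): [81, 45, 11, 72]
pushleft(79): [79, 81, 45, 11, 72]
pushleft(17): [17, 79, 81, 45, 11, 72]

Answer: 17 79 81 45 11 72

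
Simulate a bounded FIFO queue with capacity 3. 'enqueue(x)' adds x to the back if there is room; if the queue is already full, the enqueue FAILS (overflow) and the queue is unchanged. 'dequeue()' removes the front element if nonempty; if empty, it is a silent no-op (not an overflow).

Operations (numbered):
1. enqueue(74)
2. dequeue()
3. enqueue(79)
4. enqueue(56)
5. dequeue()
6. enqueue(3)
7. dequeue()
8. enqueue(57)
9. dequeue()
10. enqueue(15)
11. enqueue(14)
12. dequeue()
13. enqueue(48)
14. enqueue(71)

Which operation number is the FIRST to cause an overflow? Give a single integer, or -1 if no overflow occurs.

Answer: 14

Derivation:
1. enqueue(74): size=1
2. dequeue(): size=0
3. enqueue(79): size=1
4. enqueue(56): size=2
5. dequeue(): size=1
6. enqueue(3): size=2
7. dequeue(): size=1
8. enqueue(57): size=2
9. dequeue(): size=1
10. enqueue(15): size=2
11. enqueue(14): size=3
12. dequeue(): size=2
13. enqueue(48): size=3
14. enqueue(71): size=3=cap → OVERFLOW (fail)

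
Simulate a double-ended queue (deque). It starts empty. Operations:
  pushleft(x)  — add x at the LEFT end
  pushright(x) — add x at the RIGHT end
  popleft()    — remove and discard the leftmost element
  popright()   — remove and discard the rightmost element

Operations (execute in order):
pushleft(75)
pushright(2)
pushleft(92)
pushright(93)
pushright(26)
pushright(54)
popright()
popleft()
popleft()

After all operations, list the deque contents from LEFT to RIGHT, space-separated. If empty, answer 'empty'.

Answer: 2 93 26

Derivation:
pushleft(75): [75]
pushright(2): [75, 2]
pushleft(92): [92, 75, 2]
pushright(93): [92, 75, 2, 93]
pushright(26): [92, 75, 2, 93, 26]
pushright(54): [92, 75, 2, 93, 26, 54]
popright(): [92, 75, 2, 93, 26]
popleft(): [75, 2, 93, 26]
popleft(): [2, 93, 26]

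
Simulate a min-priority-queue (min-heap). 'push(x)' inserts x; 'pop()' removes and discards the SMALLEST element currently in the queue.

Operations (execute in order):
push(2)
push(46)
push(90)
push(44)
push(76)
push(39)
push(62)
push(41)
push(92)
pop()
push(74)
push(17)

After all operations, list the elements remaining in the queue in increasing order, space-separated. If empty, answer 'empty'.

push(2): heap contents = [2]
push(46): heap contents = [2, 46]
push(90): heap contents = [2, 46, 90]
push(44): heap contents = [2, 44, 46, 90]
push(76): heap contents = [2, 44, 46, 76, 90]
push(39): heap contents = [2, 39, 44, 46, 76, 90]
push(62): heap contents = [2, 39, 44, 46, 62, 76, 90]
push(41): heap contents = [2, 39, 41, 44, 46, 62, 76, 90]
push(92): heap contents = [2, 39, 41, 44, 46, 62, 76, 90, 92]
pop() → 2: heap contents = [39, 41, 44, 46, 62, 76, 90, 92]
push(74): heap contents = [39, 41, 44, 46, 62, 74, 76, 90, 92]
push(17): heap contents = [17, 39, 41, 44, 46, 62, 74, 76, 90, 92]

Answer: 17 39 41 44 46 62 74 76 90 92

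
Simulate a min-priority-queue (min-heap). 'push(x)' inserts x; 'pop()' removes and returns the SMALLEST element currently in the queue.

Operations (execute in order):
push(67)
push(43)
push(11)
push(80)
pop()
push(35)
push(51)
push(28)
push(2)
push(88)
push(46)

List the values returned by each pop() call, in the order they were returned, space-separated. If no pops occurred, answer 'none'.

Answer: 11

Derivation:
push(67): heap contents = [67]
push(43): heap contents = [43, 67]
push(11): heap contents = [11, 43, 67]
push(80): heap contents = [11, 43, 67, 80]
pop() → 11: heap contents = [43, 67, 80]
push(35): heap contents = [35, 43, 67, 80]
push(51): heap contents = [35, 43, 51, 67, 80]
push(28): heap contents = [28, 35, 43, 51, 67, 80]
push(2): heap contents = [2, 28, 35, 43, 51, 67, 80]
push(88): heap contents = [2, 28, 35, 43, 51, 67, 80, 88]
push(46): heap contents = [2, 28, 35, 43, 46, 51, 67, 80, 88]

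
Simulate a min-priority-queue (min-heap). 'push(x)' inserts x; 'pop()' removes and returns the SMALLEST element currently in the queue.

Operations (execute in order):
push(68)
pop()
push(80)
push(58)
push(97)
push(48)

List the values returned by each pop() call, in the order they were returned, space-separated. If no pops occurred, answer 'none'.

push(68): heap contents = [68]
pop() → 68: heap contents = []
push(80): heap contents = [80]
push(58): heap contents = [58, 80]
push(97): heap contents = [58, 80, 97]
push(48): heap contents = [48, 58, 80, 97]

Answer: 68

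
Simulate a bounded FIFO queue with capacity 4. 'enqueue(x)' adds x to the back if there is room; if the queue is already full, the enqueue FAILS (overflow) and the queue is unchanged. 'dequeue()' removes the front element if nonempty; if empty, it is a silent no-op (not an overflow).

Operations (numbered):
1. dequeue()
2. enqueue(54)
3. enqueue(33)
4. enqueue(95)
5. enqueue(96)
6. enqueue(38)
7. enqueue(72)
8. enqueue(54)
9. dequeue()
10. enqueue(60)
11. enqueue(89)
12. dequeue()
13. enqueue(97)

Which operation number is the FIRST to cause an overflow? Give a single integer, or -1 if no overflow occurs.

1. dequeue(): empty, no-op, size=0
2. enqueue(54): size=1
3. enqueue(33): size=2
4. enqueue(95): size=3
5. enqueue(96): size=4
6. enqueue(38): size=4=cap → OVERFLOW (fail)
7. enqueue(72): size=4=cap → OVERFLOW (fail)
8. enqueue(54): size=4=cap → OVERFLOW (fail)
9. dequeue(): size=3
10. enqueue(60): size=4
11. enqueue(89): size=4=cap → OVERFLOW (fail)
12. dequeue(): size=3
13. enqueue(97): size=4

Answer: 6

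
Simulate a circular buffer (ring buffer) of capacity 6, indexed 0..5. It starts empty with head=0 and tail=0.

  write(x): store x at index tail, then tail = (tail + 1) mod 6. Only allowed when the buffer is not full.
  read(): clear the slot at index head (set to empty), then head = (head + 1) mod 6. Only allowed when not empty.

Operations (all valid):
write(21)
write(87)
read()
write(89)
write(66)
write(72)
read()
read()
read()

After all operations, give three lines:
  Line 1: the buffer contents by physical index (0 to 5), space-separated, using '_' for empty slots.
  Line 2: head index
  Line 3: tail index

write(21): buf=[21 _ _ _ _ _], head=0, tail=1, size=1
write(87): buf=[21 87 _ _ _ _], head=0, tail=2, size=2
read(): buf=[_ 87 _ _ _ _], head=1, tail=2, size=1
write(89): buf=[_ 87 89 _ _ _], head=1, tail=3, size=2
write(66): buf=[_ 87 89 66 _ _], head=1, tail=4, size=3
write(72): buf=[_ 87 89 66 72 _], head=1, tail=5, size=4
read(): buf=[_ _ 89 66 72 _], head=2, tail=5, size=3
read(): buf=[_ _ _ 66 72 _], head=3, tail=5, size=2
read(): buf=[_ _ _ _ 72 _], head=4, tail=5, size=1

Answer: _ _ _ _ 72 _
4
5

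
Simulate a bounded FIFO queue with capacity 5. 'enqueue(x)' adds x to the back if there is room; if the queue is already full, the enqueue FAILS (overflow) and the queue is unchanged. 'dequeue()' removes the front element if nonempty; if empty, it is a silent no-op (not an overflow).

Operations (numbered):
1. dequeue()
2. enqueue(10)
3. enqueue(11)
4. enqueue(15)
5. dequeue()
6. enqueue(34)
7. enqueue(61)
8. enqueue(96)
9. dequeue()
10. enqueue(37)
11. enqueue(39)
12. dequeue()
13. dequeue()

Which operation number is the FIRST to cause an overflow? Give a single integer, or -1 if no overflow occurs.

1. dequeue(): empty, no-op, size=0
2. enqueue(10): size=1
3. enqueue(11): size=2
4. enqueue(15): size=3
5. dequeue(): size=2
6. enqueue(34): size=3
7. enqueue(61): size=4
8. enqueue(96): size=5
9. dequeue(): size=4
10. enqueue(37): size=5
11. enqueue(39): size=5=cap → OVERFLOW (fail)
12. dequeue(): size=4
13. dequeue(): size=3

Answer: 11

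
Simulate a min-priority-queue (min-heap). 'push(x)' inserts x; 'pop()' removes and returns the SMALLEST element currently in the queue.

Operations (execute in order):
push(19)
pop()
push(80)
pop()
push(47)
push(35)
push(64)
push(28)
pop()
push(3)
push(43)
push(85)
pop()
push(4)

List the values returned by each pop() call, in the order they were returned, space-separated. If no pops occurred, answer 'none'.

push(19): heap contents = [19]
pop() → 19: heap contents = []
push(80): heap contents = [80]
pop() → 80: heap contents = []
push(47): heap contents = [47]
push(35): heap contents = [35, 47]
push(64): heap contents = [35, 47, 64]
push(28): heap contents = [28, 35, 47, 64]
pop() → 28: heap contents = [35, 47, 64]
push(3): heap contents = [3, 35, 47, 64]
push(43): heap contents = [3, 35, 43, 47, 64]
push(85): heap contents = [3, 35, 43, 47, 64, 85]
pop() → 3: heap contents = [35, 43, 47, 64, 85]
push(4): heap contents = [4, 35, 43, 47, 64, 85]

Answer: 19 80 28 3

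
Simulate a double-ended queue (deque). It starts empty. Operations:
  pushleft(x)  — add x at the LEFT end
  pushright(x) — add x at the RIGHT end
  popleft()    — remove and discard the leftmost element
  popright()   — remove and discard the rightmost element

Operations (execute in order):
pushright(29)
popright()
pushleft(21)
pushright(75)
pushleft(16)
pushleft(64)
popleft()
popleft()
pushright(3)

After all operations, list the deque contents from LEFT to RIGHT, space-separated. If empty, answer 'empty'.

Answer: 21 75 3

Derivation:
pushright(29): [29]
popright(): []
pushleft(21): [21]
pushright(75): [21, 75]
pushleft(16): [16, 21, 75]
pushleft(64): [64, 16, 21, 75]
popleft(): [16, 21, 75]
popleft(): [21, 75]
pushright(3): [21, 75, 3]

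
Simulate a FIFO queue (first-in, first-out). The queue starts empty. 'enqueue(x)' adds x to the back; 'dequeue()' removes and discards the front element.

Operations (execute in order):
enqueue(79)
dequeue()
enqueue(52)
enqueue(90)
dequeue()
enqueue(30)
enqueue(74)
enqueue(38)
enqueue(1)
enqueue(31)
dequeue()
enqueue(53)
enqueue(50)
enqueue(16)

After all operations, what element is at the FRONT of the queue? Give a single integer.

Answer: 30

Derivation:
enqueue(79): queue = [79]
dequeue(): queue = []
enqueue(52): queue = [52]
enqueue(90): queue = [52, 90]
dequeue(): queue = [90]
enqueue(30): queue = [90, 30]
enqueue(74): queue = [90, 30, 74]
enqueue(38): queue = [90, 30, 74, 38]
enqueue(1): queue = [90, 30, 74, 38, 1]
enqueue(31): queue = [90, 30, 74, 38, 1, 31]
dequeue(): queue = [30, 74, 38, 1, 31]
enqueue(53): queue = [30, 74, 38, 1, 31, 53]
enqueue(50): queue = [30, 74, 38, 1, 31, 53, 50]
enqueue(16): queue = [30, 74, 38, 1, 31, 53, 50, 16]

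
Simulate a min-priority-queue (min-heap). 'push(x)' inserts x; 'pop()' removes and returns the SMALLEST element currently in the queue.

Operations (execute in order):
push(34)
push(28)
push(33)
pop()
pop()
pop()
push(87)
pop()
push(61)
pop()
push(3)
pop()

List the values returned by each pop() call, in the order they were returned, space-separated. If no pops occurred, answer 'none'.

Answer: 28 33 34 87 61 3

Derivation:
push(34): heap contents = [34]
push(28): heap contents = [28, 34]
push(33): heap contents = [28, 33, 34]
pop() → 28: heap contents = [33, 34]
pop() → 33: heap contents = [34]
pop() → 34: heap contents = []
push(87): heap contents = [87]
pop() → 87: heap contents = []
push(61): heap contents = [61]
pop() → 61: heap contents = []
push(3): heap contents = [3]
pop() → 3: heap contents = []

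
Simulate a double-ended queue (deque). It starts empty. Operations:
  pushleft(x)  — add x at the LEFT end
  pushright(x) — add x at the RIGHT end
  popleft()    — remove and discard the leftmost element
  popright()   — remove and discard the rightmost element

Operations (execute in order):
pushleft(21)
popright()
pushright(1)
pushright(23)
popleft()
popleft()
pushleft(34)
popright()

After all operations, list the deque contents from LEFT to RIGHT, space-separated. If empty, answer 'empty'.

Answer: empty

Derivation:
pushleft(21): [21]
popright(): []
pushright(1): [1]
pushright(23): [1, 23]
popleft(): [23]
popleft(): []
pushleft(34): [34]
popright(): []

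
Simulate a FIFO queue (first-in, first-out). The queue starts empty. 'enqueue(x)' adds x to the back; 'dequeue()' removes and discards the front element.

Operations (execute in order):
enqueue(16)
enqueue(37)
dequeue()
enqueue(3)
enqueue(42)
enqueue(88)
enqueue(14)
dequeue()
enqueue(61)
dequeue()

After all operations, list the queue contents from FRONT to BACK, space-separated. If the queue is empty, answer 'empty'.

Answer: 42 88 14 61

Derivation:
enqueue(16): [16]
enqueue(37): [16, 37]
dequeue(): [37]
enqueue(3): [37, 3]
enqueue(42): [37, 3, 42]
enqueue(88): [37, 3, 42, 88]
enqueue(14): [37, 3, 42, 88, 14]
dequeue(): [3, 42, 88, 14]
enqueue(61): [3, 42, 88, 14, 61]
dequeue(): [42, 88, 14, 61]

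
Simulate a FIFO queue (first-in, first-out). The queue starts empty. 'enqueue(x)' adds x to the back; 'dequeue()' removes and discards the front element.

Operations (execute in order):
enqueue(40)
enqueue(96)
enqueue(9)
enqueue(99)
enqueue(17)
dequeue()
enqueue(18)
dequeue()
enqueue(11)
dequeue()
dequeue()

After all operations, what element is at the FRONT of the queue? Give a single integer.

Answer: 17

Derivation:
enqueue(40): queue = [40]
enqueue(96): queue = [40, 96]
enqueue(9): queue = [40, 96, 9]
enqueue(99): queue = [40, 96, 9, 99]
enqueue(17): queue = [40, 96, 9, 99, 17]
dequeue(): queue = [96, 9, 99, 17]
enqueue(18): queue = [96, 9, 99, 17, 18]
dequeue(): queue = [9, 99, 17, 18]
enqueue(11): queue = [9, 99, 17, 18, 11]
dequeue(): queue = [99, 17, 18, 11]
dequeue(): queue = [17, 18, 11]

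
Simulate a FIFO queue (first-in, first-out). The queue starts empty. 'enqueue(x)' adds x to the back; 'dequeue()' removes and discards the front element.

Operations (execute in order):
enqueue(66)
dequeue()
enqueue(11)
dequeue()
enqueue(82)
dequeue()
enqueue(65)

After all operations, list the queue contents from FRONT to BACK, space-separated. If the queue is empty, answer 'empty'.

Answer: 65

Derivation:
enqueue(66): [66]
dequeue(): []
enqueue(11): [11]
dequeue(): []
enqueue(82): [82]
dequeue(): []
enqueue(65): [65]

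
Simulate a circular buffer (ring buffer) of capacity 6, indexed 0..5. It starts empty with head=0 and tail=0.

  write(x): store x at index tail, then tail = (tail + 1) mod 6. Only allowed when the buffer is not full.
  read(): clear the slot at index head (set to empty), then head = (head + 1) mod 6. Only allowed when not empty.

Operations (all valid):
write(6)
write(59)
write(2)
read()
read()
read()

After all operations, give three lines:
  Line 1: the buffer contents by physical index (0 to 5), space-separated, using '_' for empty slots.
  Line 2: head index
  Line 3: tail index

Answer: _ _ _ _ _ _
3
3

Derivation:
write(6): buf=[6 _ _ _ _ _], head=0, tail=1, size=1
write(59): buf=[6 59 _ _ _ _], head=0, tail=2, size=2
write(2): buf=[6 59 2 _ _ _], head=0, tail=3, size=3
read(): buf=[_ 59 2 _ _ _], head=1, tail=3, size=2
read(): buf=[_ _ 2 _ _ _], head=2, tail=3, size=1
read(): buf=[_ _ _ _ _ _], head=3, tail=3, size=0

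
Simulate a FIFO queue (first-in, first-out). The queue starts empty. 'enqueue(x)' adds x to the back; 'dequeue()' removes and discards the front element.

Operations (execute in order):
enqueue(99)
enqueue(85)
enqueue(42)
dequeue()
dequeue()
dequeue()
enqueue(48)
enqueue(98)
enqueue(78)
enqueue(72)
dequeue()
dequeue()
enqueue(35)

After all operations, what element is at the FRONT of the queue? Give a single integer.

enqueue(99): queue = [99]
enqueue(85): queue = [99, 85]
enqueue(42): queue = [99, 85, 42]
dequeue(): queue = [85, 42]
dequeue(): queue = [42]
dequeue(): queue = []
enqueue(48): queue = [48]
enqueue(98): queue = [48, 98]
enqueue(78): queue = [48, 98, 78]
enqueue(72): queue = [48, 98, 78, 72]
dequeue(): queue = [98, 78, 72]
dequeue(): queue = [78, 72]
enqueue(35): queue = [78, 72, 35]

Answer: 78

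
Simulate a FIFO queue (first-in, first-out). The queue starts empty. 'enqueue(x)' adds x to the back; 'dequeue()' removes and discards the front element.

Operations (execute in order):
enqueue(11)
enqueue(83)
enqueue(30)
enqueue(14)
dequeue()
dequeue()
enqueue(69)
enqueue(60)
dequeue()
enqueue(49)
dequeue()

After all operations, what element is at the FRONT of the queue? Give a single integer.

Answer: 69

Derivation:
enqueue(11): queue = [11]
enqueue(83): queue = [11, 83]
enqueue(30): queue = [11, 83, 30]
enqueue(14): queue = [11, 83, 30, 14]
dequeue(): queue = [83, 30, 14]
dequeue(): queue = [30, 14]
enqueue(69): queue = [30, 14, 69]
enqueue(60): queue = [30, 14, 69, 60]
dequeue(): queue = [14, 69, 60]
enqueue(49): queue = [14, 69, 60, 49]
dequeue(): queue = [69, 60, 49]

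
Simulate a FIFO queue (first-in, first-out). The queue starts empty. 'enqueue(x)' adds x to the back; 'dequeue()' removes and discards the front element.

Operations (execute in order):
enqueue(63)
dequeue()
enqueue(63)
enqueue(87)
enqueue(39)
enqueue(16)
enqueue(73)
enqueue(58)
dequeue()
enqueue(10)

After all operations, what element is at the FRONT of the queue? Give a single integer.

Answer: 87

Derivation:
enqueue(63): queue = [63]
dequeue(): queue = []
enqueue(63): queue = [63]
enqueue(87): queue = [63, 87]
enqueue(39): queue = [63, 87, 39]
enqueue(16): queue = [63, 87, 39, 16]
enqueue(73): queue = [63, 87, 39, 16, 73]
enqueue(58): queue = [63, 87, 39, 16, 73, 58]
dequeue(): queue = [87, 39, 16, 73, 58]
enqueue(10): queue = [87, 39, 16, 73, 58, 10]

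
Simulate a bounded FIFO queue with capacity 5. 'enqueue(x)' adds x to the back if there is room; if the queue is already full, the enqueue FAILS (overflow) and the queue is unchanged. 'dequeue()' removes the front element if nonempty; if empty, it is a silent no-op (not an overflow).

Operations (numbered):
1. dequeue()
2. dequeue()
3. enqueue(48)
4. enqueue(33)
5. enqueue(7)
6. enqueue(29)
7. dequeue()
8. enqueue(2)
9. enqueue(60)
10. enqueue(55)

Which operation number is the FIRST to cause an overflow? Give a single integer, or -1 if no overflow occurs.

1. dequeue(): empty, no-op, size=0
2. dequeue(): empty, no-op, size=0
3. enqueue(48): size=1
4. enqueue(33): size=2
5. enqueue(7): size=3
6. enqueue(29): size=4
7. dequeue(): size=3
8. enqueue(2): size=4
9. enqueue(60): size=5
10. enqueue(55): size=5=cap → OVERFLOW (fail)

Answer: 10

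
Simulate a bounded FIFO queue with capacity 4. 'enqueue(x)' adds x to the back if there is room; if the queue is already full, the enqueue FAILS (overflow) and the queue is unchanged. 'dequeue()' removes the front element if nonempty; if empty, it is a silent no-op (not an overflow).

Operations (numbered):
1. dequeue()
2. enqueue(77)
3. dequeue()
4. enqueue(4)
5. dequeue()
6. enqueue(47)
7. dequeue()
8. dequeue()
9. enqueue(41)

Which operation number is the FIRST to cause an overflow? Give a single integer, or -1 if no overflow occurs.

Answer: -1

Derivation:
1. dequeue(): empty, no-op, size=0
2. enqueue(77): size=1
3. dequeue(): size=0
4. enqueue(4): size=1
5. dequeue(): size=0
6. enqueue(47): size=1
7. dequeue(): size=0
8. dequeue(): empty, no-op, size=0
9. enqueue(41): size=1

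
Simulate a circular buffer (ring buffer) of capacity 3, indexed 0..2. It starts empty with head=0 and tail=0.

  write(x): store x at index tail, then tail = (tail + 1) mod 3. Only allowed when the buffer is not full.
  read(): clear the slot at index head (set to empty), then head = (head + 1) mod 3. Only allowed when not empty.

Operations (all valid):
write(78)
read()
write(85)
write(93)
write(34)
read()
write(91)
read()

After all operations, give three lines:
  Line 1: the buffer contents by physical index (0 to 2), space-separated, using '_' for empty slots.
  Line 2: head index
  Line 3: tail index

write(78): buf=[78 _ _], head=0, tail=1, size=1
read(): buf=[_ _ _], head=1, tail=1, size=0
write(85): buf=[_ 85 _], head=1, tail=2, size=1
write(93): buf=[_ 85 93], head=1, tail=0, size=2
write(34): buf=[34 85 93], head=1, tail=1, size=3
read(): buf=[34 _ 93], head=2, tail=1, size=2
write(91): buf=[34 91 93], head=2, tail=2, size=3
read(): buf=[34 91 _], head=0, tail=2, size=2

Answer: 34 91 _
0
2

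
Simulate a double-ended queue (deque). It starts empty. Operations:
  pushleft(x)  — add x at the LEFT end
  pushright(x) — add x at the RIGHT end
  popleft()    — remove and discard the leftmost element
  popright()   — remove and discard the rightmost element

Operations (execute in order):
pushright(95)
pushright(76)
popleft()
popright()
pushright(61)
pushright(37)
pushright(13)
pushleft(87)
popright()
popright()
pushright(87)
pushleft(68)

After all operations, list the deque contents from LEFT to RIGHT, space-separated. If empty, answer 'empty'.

pushright(95): [95]
pushright(76): [95, 76]
popleft(): [76]
popright(): []
pushright(61): [61]
pushright(37): [61, 37]
pushright(13): [61, 37, 13]
pushleft(87): [87, 61, 37, 13]
popright(): [87, 61, 37]
popright(): [87, 61]
pushright(87): [87, 61, 87]
pushleft(68): [68, 87, 61, 87]

Answer: 68 87 61 87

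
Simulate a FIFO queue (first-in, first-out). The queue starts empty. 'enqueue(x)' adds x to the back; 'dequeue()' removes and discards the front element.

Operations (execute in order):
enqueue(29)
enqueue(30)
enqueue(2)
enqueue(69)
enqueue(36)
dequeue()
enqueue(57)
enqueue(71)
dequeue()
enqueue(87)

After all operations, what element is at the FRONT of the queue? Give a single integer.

enqueue(29): queue = [29]
enqueue(30): queue = [29, 30]
enqueue(2): queue = [29, 30, 2]
enqueue(69): queue = [29, 30, 2, 69]
enqueue(36): queue = [29, 30, 2, 69, 36]
dequeue(): queue = [30, 2, 69, 36]
enqueue(57): queue = [30, 2, 69, 36, 57]
enqueue(71): queue = [30, 2, 69, 36, 57, 71]
dequeue(): queue = [2, 69, 36, 57, 71]
enqueue(87): queue = [2, 69, 36, 57, 71, 87]

Answer: 2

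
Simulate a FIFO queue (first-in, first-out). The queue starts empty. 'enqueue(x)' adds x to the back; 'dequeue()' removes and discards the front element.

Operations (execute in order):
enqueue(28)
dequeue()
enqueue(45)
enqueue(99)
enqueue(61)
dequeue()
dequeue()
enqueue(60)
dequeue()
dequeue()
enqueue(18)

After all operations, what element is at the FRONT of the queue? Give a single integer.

enqueue(28): queue = [28]
dequeue(): queue = []
enqueue(45): queue = [45]
enqueue(99): queue = [45, 99]
enqueue(61): queue = [45, 99, 61]
dequeue(): queue = [99, 61]
dequeue(): queue = [61]
enqueue(60): queue = [61, 60]
dequeue(): queue = [60]
dequeue(): queue = []
enqueue(18): queue = [18]

Answer: 18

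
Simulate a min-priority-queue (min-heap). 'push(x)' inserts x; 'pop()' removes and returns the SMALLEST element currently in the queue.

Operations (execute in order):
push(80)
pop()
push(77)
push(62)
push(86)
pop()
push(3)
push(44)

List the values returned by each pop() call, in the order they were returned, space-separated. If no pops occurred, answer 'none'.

Answer: 80 62

Derivation:
push(80): heap contents = [80]
pop() → 80: heap contents = []
push(77): heap contents = [77]
push(62): heap contents = [62, 77]
push(86): heap contents = [62, 77, 86]
pop() → 62: heap contents = [77, 86]
push(3): heap contents = [3, 77, 86]
push(44): heap contents = [3, 44, 77, 86]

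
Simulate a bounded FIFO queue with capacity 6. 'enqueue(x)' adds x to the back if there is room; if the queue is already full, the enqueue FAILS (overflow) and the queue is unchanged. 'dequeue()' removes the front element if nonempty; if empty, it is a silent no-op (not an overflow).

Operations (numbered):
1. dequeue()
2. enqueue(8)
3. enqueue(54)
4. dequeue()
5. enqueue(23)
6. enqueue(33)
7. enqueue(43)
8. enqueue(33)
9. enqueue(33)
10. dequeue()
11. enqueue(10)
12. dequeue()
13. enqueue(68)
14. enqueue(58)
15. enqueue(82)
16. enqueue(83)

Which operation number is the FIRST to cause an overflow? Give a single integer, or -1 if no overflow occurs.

1. dequeue(): empty, no-op, size=0
2. enqueue(8): size=1
3. enqueue(54): size=2
4. dequeue(): size=1
5. enqueue(23): size=2
6. enqueue(33): size=3
7. enqueue(43): size=4
8. enqueue(33): size=5
9. enqueue(33): size=6
10. dequeue(): size=5
11. enqueue(10): size=6
12. dequeue(): size=5
13. enqueue(68): size=6
14. enqueue(58): size=6=cap → OVERFLOW (fail)
15. enqueue(82): size=6=cap → OVERFLOW (fail)
16. enqueue(83): size=6=cap → OVERFLOW (fail)

Answer: 14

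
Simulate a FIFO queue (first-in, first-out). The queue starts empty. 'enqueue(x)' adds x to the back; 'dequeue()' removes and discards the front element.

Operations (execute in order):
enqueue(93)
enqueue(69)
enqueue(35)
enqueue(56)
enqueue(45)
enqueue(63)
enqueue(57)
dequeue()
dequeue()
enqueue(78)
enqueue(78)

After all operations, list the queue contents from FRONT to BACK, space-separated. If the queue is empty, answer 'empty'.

enqueue(93): [93]
enqueue(69): [93, 69]
enqueue(35): [93, 69, 35]
enqueue(56): [93, 69, 35, 56]
enqueue(45): [93, 69, 35, 56, 45]
enqueue(63): [93, 69, 35, 56, 45, 63]
enqueue(57): [93, 69, 35, 56, 45, 63, 57]
dequeue(): [69, 35, 56, 45, 63, 57]
dequeue(): [35, 56, 45, 63, 57]
enqueue(78): [35, 56, 45, 63, 57, 78]
enqueue(78): [35, 56, 45, 63, 57, 78, 78]

Answer: 35 56 45 63 57 78 78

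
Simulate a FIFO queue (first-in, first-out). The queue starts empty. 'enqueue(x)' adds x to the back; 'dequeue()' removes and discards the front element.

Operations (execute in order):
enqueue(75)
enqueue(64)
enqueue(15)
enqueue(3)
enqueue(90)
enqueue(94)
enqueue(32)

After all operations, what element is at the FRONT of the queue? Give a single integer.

Answer: 75

Derivation:
enqueue(75): queue = [75]
enqueue(64): queue = [75, 64]
enqueue(15): queue = [75, 64, 15]
enqueue(3): queue = [75, 64, 15, 3]
enqueue(90): queue = [75, 64, 15, 3, 90]
enqueue(94): queue = [75, 64, 15, 3, 90, 94]
enqueue(32): queue = [75, 64, 15, 3, 90, 94, 32]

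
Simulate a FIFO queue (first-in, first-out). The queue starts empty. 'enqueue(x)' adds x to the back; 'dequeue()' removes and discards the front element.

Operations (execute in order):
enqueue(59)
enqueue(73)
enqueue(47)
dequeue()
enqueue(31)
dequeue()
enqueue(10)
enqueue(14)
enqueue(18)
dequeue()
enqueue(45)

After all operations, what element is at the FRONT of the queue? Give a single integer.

Answer: 31

Derivation:
enqueue(59): queue = [59]
enqueue(73): queue = [59, 73]
enqueue(47): queue = [59, 73, 47]
dequeue(): queue = [73, 47]
enqueue(31): queue = [73, 47, 31]
dequeue(): queue = [47, 31]
enqueue(10): queue = [47, 31, 10]
enqueue(14): queue = [47, 31, 10, 14]
enqueue(18): queue = [47, 31, 10, 14, 18]
dequeue(): queue = [31, 10, 14, 18]
enqueue(45): queue = [31, 10, 14, 18, 45]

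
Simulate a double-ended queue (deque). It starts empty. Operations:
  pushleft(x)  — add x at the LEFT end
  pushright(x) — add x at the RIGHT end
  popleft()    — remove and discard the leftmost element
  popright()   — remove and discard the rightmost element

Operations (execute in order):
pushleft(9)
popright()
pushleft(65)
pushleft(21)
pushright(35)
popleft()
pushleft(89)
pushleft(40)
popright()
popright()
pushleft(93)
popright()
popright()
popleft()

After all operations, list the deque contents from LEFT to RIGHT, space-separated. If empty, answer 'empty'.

pushleft(9): [9]
popright(): []
pushleft(65): [65]
pushleft(21): [21, 65]
pushright(35): [21, 65, 35]
popleft(): [65, 35]
pushleft(89): [89, 65, 35]
pushleft(40): [40, 89, 65, 35]
popright(): [40, 89, 65]
popright(): [40, 89]
pushleft(93): [93, 40, 89]
popright(): [93, 40]
popright(): [93]
popleft(): []

Answer: empty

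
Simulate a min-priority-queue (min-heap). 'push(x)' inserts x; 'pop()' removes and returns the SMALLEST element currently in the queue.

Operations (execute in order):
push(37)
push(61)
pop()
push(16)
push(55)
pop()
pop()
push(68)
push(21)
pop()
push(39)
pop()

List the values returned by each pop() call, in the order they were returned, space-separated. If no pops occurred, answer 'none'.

push(37): heap contents = [37]
push(61): heap contents = [37, 61]
pop() → 37: heap contents = [61]
push(16): heap contents = [16, 61]
push(55): heap contents = [16, 55, 61]
pop() → 16: heap contents = [55, 61]
pop() → 55: heap contents = [61]
push(68): heap contents = [61, 68]
push(21): heap contents = [21, 61, 68]
pop() → 21: heap contents = [61, 68]
push(39): heap contents = [39, 61, 68]
pop() → 39: heap contents = [61, 68]

Answer: 37 16 55 21 39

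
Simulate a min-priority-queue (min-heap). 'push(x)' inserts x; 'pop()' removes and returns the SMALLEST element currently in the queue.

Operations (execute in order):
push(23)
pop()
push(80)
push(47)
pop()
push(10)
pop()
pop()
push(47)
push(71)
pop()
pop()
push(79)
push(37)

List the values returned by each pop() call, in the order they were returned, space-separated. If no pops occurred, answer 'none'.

Answer: 23 47 10 80 47 71

Derivation:
push(23): heap contents = [23]
pop() → 23: heap contents = []
push(80): heap contents = [80]
push(47): heap contents = [47, 80]
pop() → 47: heap contents = [80]
push(10): heap contents = [10, 80]
pop() → 10: heap contents = [80]
pop() → 80: heap contents = []
push(47): heap contents = [47]
push(71): heap contents = [47, 71]
pop() → 47: heap contents = [71]
pop() → 71: heap contents = []
push(79): heap contents = [79]
push(37): heap contents = [37, 79]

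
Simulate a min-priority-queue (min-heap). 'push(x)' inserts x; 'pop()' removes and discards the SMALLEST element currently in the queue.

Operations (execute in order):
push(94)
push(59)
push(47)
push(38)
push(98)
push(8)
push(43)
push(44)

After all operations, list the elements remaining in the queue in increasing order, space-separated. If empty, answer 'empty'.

Answer: 8 38 43 44 47 59 94 98

Derivation:
push(94): heap contents = [94]
push(59): heap contents = [59, 94]
push(47): heap contents = [47, 59, 94]
push(38): heap contents = [38, 47, 59, 94]
push(98): heap contents = [38, 47, 59, 94, 98]
push(8): heap contents = [8, 38, 47, 59, 94, 98]
push(43): heap contents = [8, 38, 43, 47, 59, 94, 98]
push(44): heap contents = [8, 38, 43, 44, 47, 59, 94, 98]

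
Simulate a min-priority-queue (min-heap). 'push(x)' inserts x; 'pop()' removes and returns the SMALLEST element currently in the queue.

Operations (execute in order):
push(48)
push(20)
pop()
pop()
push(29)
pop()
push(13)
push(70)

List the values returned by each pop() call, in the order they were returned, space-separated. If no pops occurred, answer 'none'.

Answer: 20 48 29

Derivation:
push(48): heap contents = [48]
push(20): heap contents = [20, 48]
pop() → 20: heap contents = [48]
pop() → 48: heap contents = []
push(29): heap contents = [29]
pop() → 29: heap contents = []
push(13): heap contents = [13]
push(70): heap contents = [13, 70]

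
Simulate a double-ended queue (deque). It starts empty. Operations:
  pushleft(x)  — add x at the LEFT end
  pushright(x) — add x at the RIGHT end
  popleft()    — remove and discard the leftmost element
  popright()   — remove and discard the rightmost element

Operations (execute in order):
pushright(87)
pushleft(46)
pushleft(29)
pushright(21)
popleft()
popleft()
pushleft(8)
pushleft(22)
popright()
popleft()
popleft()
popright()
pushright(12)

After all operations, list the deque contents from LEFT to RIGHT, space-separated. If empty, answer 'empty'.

pushright(87): [87]
pushleft(46): [46, 87]
pushleft(29): [29, 46, 87]
pushright(21): [29, 46, 87, 21]
popleft(): [46, 87, 21]
popleft(): [87, 21]
pushleft(8): [8, 87, 21]
pushleft(22): [22, 8, 87, 21]
popright(): [22, 8, 87]
popleft(): [8, 87]
popleft(): [87]
popright(): []
pushright(12): [12]

Answer: 12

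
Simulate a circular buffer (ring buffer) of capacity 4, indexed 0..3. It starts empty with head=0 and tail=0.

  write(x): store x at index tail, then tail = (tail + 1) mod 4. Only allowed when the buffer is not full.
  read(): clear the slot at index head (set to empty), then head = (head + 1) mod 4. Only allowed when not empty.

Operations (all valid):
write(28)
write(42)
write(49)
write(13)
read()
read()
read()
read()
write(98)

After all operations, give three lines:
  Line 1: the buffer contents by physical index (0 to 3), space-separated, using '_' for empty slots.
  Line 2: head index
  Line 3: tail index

Answer: 98 _ _ _
0
1

Derivation:
write(28): buf=[28 _ _ _], head=0, tail=1, size=1
write(42): buf=[28 42 _ _], head=0, tail=2, size=2
write(49): buf=[28 42 49 _], head=0, tail=3, size=3
write(13): buf=[28 42 49 13], head=0, tail=0, size=4
read(): buf=[_ 42 49 13], head=1, tail=0, size=3
read(): buf=[_ _ 49 13], head=2, tail=0, size=2
read(): buf=[_ _ _ 13], head=3, tail=0, size=1
read(): buf=[_ _ _ _], head=0, tail=0, size=0
write(98): buf=[98 _ _ _], head=0, tail=1, size=1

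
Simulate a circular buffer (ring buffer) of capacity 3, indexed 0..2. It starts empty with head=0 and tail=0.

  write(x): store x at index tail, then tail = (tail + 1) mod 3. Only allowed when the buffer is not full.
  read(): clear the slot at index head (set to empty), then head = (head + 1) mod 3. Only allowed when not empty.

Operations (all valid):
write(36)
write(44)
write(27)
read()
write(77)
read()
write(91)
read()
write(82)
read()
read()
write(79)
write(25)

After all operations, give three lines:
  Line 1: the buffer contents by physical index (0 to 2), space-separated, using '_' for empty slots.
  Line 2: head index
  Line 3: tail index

Answer: 79 25 82
2
2

Derivation:
write(36): buf=[36 _ _], head=0, tail=1, size=1
write(44): buf=[36 44 _], head=0, tail=2, size=2
write(27): buf=[36 44 27], head=0, tail=0, size=3
read(): buf=[_ 44 27], head=1, tail=0, size=2
write(77): buf=[77 44 27], head=1, tail=1, size=3
read(): buf=[77 _ 27], head=2, tail=1, size=2
write(91): buf=[77 91 27], head=2, tail=2, size=3
read(): buf=[77 91 _], head=0, tail=2, size=2
write(82): buf=[77 91 82], head=0, tail=0, size=3
read(): buf=[_ 91 82], head=1, tail=0, size=2
read(): buf=[_ _ 82], head=2, tail=0, size=1
write(79): buf=[79 _ 82], head=2, tail=1, size=2
write(25): buf=[79 25 82], head=2, tail=2, size=3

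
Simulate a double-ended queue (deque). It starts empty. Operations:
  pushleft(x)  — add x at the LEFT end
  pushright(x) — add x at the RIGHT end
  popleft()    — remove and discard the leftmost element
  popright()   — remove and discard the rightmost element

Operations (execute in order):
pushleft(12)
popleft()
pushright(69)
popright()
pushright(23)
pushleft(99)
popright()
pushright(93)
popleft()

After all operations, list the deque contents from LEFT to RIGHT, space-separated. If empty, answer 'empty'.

Answer: 93

Derivation:
pushleft(12): [12]
popleft(): []
pushright(69): [69]
popright(): []
pushright(23): [23]
pushleft(99): [99, 23]
popright(): [99]
pushright(93): [99, 93]
popleft(): [93]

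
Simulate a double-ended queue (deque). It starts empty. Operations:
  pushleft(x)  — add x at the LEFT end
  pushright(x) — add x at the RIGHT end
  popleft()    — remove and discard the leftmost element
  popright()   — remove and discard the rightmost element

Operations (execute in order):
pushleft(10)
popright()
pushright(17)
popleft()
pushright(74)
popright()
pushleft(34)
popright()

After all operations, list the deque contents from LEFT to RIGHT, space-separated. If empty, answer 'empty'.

Answer: empty

Derivation:
pushleft(10): [10]
popright(): []
pushright(17): [17]
popleft(): []
pushright(74): [74]
popright(): []
pushleft(34): [34]
popright(): []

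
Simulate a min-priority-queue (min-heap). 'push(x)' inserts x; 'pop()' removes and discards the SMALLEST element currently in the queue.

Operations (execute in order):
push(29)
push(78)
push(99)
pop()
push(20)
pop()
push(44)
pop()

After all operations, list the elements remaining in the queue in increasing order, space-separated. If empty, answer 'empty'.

Answer: 78 99

Derivation:
push(29): heap contents = [29]
push(78): heap contents = [29, 78]
push(99): heap contents = [29, 78, 99]
pop() → 29: heap contents = [78, 99]
push(20): heap contents = [20, 78, 99]
pop() → 20: heap contents = [78, 99]
push(44): heap contents = [44, 78, 99]
pop() → 44: heap contents = [78, 99]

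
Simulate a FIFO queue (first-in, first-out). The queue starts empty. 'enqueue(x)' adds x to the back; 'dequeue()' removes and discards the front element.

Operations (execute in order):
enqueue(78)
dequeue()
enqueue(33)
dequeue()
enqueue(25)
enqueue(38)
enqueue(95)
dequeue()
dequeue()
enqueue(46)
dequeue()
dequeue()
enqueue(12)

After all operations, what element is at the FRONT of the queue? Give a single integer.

enqueue(78): queue = [78]
dequeue(): queue = []
enqueue(33): queue = [33]
dequeue(): queue = []
enqueue(25): queue = [25]
enqueue(38): queue = [25, 38]
enqueue(95): queue = [25, 38, 95]
dequeue(): queue = [38, 95]
dequeue(): queue = [95]
enqueue(46): queue = [95, 46]
dequeue(): queue = [46]
dequeue(): queue = []
enqueue(12): queue = [12]

Answer: 12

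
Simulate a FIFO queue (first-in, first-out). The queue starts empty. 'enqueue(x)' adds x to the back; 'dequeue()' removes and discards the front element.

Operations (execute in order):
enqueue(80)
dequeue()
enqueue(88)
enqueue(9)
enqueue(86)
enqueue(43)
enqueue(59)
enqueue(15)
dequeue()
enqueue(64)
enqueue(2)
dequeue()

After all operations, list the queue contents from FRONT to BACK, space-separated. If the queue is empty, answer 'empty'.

Answer: 86 43 59 15 64 2

Derivation:
enqueue(80): [80]
dequeue(): []
enqueue(88): [88]
enqueue(9): [88, 9]
enqueue(86): [88, 9, 86]
enqueue(43): [88, 9, 86, 43]
enqueue(59): [88, 9, 86, 43, 59]
enqueue(15): [88, 9, 86, 43, 59, 15]
dequeue(): [9, 86, 43, 59, 15]
enqueue(64): [9, 86, 43, 59, 15, 64]
enqueue(2): [9, 86, 43, 59, 15, 64, 2]
dequeue(): [86, 43, 59, 15, 64, 2]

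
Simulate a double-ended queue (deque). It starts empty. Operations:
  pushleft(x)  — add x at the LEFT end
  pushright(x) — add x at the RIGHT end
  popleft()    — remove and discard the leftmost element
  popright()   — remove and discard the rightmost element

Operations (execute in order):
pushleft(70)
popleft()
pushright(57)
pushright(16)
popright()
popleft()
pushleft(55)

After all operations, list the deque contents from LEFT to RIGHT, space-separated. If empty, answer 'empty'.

pushleft(70): [70]
popleft(): []
pushright(57): [57]
pushright(16): [57, 16]
popright(): [57]
popleft(): []
pushleft(55): [55]

Answer: 55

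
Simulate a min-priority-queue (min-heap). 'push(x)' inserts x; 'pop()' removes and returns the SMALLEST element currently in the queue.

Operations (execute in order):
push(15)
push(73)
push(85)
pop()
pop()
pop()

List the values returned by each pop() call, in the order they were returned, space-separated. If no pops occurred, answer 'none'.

push(15): heap contents = [15]
push(73): heap contents = [15, 73]
push(85): heap contents = [15, 73, 85]
pop() → 15: heap contents = [73, 85]
pop() → 73: heap contents = [85]
pop() → 85: heap contents = []

Answer: 15 73 85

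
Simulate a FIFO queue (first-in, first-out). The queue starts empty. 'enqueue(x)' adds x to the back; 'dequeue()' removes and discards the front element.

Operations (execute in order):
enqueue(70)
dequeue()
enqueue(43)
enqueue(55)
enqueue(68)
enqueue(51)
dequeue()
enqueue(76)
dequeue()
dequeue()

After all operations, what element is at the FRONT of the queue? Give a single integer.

Answer: 51

Derivation:
enqueue(70): queue = [70]
dequeue(): queue = []
enqueue(43): queue = [43]
enqueue(55): queue = [43, 55]
enqueue(68): queue = [43, 55, 68]
enqueue(51): queue = [43, 55, 68, 51]
dequeue(): queue = [55, 68, 51]
enqueue(76): queue = [55, 68, 51, 76]
dequeue(): queue = [68, 51, 76]
dequeue(): queue = [51, 76]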